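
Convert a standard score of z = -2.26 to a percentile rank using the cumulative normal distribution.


CDF(z) = 0.5 * (1 + erf(z/sqrt(2)))
erf(-1.5981) = -0.9762
CDF = 0.0119
Percentile rank = 0.0119 * 100 = 1.19

1.19


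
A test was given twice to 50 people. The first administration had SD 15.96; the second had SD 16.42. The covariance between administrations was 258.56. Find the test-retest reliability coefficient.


r = cov(X,Y) / (SD_X * SD_Y)
r = 258.56 / (15.96 * 16.42)
r = 258.56 / 262.0632
r = 0.9866

0.9866


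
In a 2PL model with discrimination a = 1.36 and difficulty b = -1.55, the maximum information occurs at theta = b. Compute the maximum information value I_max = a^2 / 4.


For 2PL, max info at theta = b = -1.55
I_max = a^2 / 4 = 1.36^2 / 4
= 1.8496 / 4
I_max = 0.4624

0.4624


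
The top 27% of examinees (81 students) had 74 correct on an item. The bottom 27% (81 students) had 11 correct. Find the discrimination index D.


p_upper = 74/81 = 0.9136
p_lower = 11/81 = 0.1358
D = 0.9136 - 0.1358 = 0.7778

0.7778


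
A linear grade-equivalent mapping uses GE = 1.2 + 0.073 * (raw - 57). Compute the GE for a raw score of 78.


raw - median = 78 - 57 = 21
slope * diff = 0.073 * 21 = 1.533
GE = 1.2 + 1.533
GE = 2.733

2.733


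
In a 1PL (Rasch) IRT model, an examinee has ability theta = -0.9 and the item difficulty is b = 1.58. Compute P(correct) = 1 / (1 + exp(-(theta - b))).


theta - b = -0.9 - 1.58 = -2.48
exp(-(theta - b)) = exp(2.48) = 11.9413
P = 1 / (1 + 11.9413)
P = 0.0773

0.0773


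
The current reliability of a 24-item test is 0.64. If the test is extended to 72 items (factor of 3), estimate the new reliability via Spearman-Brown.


r_new = (n * rxx) / (1 + (n-1) * rxx)
r_new = (3 * 0.64) / (1 + 2 * 0.64)
r_new = 1.92 / 2.28
r_new = 0.8421

0.8421


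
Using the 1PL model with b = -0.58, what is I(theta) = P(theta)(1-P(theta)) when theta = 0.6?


P = 1/(1+exp(-(0.6--0.58))) = 0.7649
I = P*(1-P) = 0.7649 * 0.2351
I = 0.1798

0.1798


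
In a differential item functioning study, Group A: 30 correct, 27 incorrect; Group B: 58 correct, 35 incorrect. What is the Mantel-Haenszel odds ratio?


Odds_A = 30/27 = 1.1111
Odds_B = 58/35 = 1.6571
OR = Odds_A / Odds_B = 1.1111 / 1.6571
Exactly, OR = (30 * 35) / (27 * 58) = 1050 / 1566
OR = 0.6705

0.6705


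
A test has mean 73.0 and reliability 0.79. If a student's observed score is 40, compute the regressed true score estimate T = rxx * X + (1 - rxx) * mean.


T_est = rxx * X + (1 - rxx) * mean
T_est = 0.79 * 40 + 0.21 * 73.0
T_est = 31.6 + 15.33
T_est = 46.93

46.93


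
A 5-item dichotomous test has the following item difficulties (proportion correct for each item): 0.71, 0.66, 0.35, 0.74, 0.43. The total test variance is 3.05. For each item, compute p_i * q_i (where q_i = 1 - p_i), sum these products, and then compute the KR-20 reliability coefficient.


For each item, compute p_i * q_i:
  Item 1: 0.71 * 0.29 = 0.2059
  Item 2: 0.66 * 0.34 = 0.2244
  Item 3: 0.35 * 0.65 = 0.2275
  Item 4: 0.74 * 0.26 = 0.1924
  Item 5: 0.43 * 0.57 = 0.2451
Sum(p_i * q_i) = 0.2059 + 0.2244 + 0.2275 + 0.1924 + 0.2451 = 1.0953
KR-20 = (k/(k-1)) * (1 - Sum(p_i*q_i) / Var_total)
= (5/4) * (1 - 1.0953/3.05)
= 1.25 * 0.6409
KR-20 = 0.8011

0.8011


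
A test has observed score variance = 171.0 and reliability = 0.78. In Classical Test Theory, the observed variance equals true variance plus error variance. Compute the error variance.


var_true = rxx * var_obs = 0.78 * 171.0 = 133.38
var_error = var_obs - var_true
var_error = 171.0 - 133.38
var_error = 37.62

37.62


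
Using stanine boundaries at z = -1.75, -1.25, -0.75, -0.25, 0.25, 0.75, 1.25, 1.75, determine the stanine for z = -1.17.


Stanine boundaries: [-1.75, -1.25, -0.75, -0.25, 0.25, 0.75, 1.25, 1.75]
z = -1.17
Check each boundary:
  z >= -1.75 -> could be stanine 2
  z >= -1.25 -> could be stanine 3
  z < -0.75
  z < -0.25
  z < 0.25
  z < 0.75
  z < 1.25
  z < 1.75
Highest qualifying boundary gives stanine = 3

3


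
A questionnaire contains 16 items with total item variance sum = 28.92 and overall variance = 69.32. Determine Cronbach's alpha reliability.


alpha = (k/(k-1)) * (1 - sum(si^2)/s_total^2)
= (16/15) * (1 - 28.92/69.32)
alpha = 0.6217

0.6217


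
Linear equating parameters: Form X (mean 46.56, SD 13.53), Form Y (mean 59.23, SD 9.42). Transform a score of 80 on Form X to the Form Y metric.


slope = SD_Y / SD_X = 9.42 / 13.53 ~ 0.6962
intercept = mean_Y - slope * mean_X = 59.23 - (9.42 / 13.53) * 46.56 ~ 26.8135
Y = slope * X + intercept. To avoid rounding drift from the rounded slope/intercept, evaluate the equivalent form Y = mean_Y + SD_Y * (X - mean_X) / SD_X at full precision:
Y = 59.23 + 9.42 * (80 - 46.56) / 13.53
Y = 59.23 + 9.42 * 33.44 / 13.53
Y = 59.23 + 315.0048 / 13.53
Y = 59.23 + 23.282
Y = 82.512

82.512


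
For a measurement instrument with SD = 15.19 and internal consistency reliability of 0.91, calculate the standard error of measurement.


SEM = SD * sqrt(1 - rxx)
SEM = 15.19 * sqrt(1 - 0.91)
SEM = 15.19 * sqrt(0.09) = 15.19 * 0.3
SEM = 4.557

4.557


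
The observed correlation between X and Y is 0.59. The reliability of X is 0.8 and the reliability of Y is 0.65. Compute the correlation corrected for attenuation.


r_corrected = rxy / sqrt(rxx * ryy)
= 0.59 / sqrt(0.8 * 0.65)
= 0.59 / sqrt(0.52)
= 0.59 / 0.72111
r_corrected = 0.8182

0.8182


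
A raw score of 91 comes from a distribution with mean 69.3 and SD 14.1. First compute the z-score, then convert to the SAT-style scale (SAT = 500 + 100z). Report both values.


z = (X - mean) / SD = (91 - 69.3) / 14.1
z = 21.7 / 14.1
z = 1.539
SAT-scale = SAT = 500 + 100z
Carry z at full precision (z = 21.7 / 14.1) into the conversion:
SAT-scale = 500 + 100 * (21.7 / 14.1) = 500 + 2170 / 14.1
SAT-scale = 500 + 153.9007
SAT-scale = 653.9007

653.9007


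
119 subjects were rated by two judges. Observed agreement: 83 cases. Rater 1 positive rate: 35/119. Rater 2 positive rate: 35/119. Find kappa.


P_o = 83/119 = 0.697479
P_e = (35*35 + 84*84) / 14161 = 0.584775
kappa = (P_o - P_e) / (1 - P_e)
kappa = (0.697479 - 0.584775) / (1 - 0.584775)
kappa = 0.2714

0.2714


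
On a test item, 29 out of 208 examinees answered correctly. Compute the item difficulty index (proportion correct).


Item difficulty p = number correct / total examinees
p = 29 / 208
p = 0.1394

0.1394


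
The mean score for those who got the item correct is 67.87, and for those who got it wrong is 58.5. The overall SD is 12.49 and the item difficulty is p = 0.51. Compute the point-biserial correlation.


q = 1 - p = 0.49
rpb = ((M1 - M0) / SD) * sqrt(p * q)
rpb = ((67.87 - 58.5) / 12.49) * sqrt(0.51 * 0.49)
rpb = 0.375

0.375


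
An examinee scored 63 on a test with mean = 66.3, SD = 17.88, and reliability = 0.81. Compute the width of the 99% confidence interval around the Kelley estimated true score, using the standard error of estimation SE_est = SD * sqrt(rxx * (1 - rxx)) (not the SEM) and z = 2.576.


True score estimate = 0.81*63 + 0.19*66.3 = 63.627
SE_est = SD * sqrt(rxx * (1 - rxx)) = 17.88 * sqrt(0.81 * 0.19) = 17.88 * sqrt(0.1539) = 7.01434
CI = T_est +/- z * SE_est, so width = 2 * z * SE_est = 2 * 2.576 * 7.01434
Width = 36.1379

36.1379


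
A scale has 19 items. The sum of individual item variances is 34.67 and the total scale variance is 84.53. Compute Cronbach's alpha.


alpha = (k/(k-1)) * (1 - sum(si^2)/s_total^2)
= (19/18) * (1 - 34.67/84.53)
alpha = 0.6226

0.6226


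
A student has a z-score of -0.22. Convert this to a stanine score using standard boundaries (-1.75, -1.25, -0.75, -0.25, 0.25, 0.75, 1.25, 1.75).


Stanine boundaries: [-1.75, -1.25, -0.75, -0.25, 0.25, 0.75, 1.25, 1.75]
z = -0.22
Check each boundary:
  z >= -1.75 -> could be stanine 2
  z >= -1.25 -> could be stanine 3
  z >= -0.75 -> could be stanine 4
  z >= -0.25 -> could be stanine 5
  z < 0.25
  z < 0.75
  z < 1.25
  z < 1.75
Highest qualifying boundary gives stanine = 5

5


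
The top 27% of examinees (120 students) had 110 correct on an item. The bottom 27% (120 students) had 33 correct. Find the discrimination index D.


p_upper = 110/120 = 0.9167
p_lower = 33/120 = 0.275
D = 0.9167 - 0.275 = 0.6417

0.6417


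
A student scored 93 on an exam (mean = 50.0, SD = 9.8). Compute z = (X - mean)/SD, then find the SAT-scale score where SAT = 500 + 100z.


z = (X - mean) / SD = (93 - 50.0) / 9.8
z = 43.0 / 9.8
z = 4.3878
SAT-scale = SAT = 500 + 100z
Carry z at full precision (z = 43.0 / 9.8) into the conversion:
SAT-scale = 500 + 100 * (43.0 / 9.8) = 500 + 4300 / 9.8
SAT-scale = 500 + 438.7755
SAT-scale = 938.7755

938.7755


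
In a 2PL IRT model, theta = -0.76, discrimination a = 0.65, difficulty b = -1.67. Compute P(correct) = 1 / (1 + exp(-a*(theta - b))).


a*(theta - b) = 0.65 * (-0.76 - -1.67) = 0.5915
exp(-0.5915) = 0.5535
P = 1 / (1 + 0.5535)
P = 0.6437

0.6437


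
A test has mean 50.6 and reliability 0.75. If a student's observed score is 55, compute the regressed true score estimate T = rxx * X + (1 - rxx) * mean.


T_est = rxx * X + (1 - rxx) * mean
T_est = 0.75 * 55 + 0.25 * 50.6
T_est = 41.25 + 12.65
T_est = 53.9

53.9


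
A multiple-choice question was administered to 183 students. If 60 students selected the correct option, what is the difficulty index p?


Item difficulty p = number correct / total examinees
p = 60 / 183
p = 0.3279

0.3279


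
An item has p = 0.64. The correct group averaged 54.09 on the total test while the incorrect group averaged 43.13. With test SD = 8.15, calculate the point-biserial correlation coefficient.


q = 1 - p = 0.36
rpb = ((M1 - M0) / SD) * sqrt(p * q)
rpb = ((54.09 - 43.13) / 8.15) * sqrt(0.64 * 0.36)
rpb = 0.6455

0.6455


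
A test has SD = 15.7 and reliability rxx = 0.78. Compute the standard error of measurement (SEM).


SEM = SD * sqrt(1 - rxx)
SEM = 15.7 * sqrt(1 - 0.78)
SEM = 15.7 * sqrt(0.22) = 15.7 * 0.469042
SEM = 7.364

7.364


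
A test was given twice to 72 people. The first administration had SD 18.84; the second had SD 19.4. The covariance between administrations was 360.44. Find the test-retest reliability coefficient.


r = cov(X,Y) / (SD_X * SD_Y)
r = 360.44 / (18.84 * 19.4)
r = 360.44 / 365.496
r = 0.9862

0.9862


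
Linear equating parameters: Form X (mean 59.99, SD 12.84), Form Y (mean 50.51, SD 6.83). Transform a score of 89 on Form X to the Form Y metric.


slope = SD_Y / SD_X = 6.83 / 12.84 ~ 0.5319
intercept = mean_Y - slope * mean_X = 50.51 - (6.83 / 12.84) * 59.99 ~ 18.5994
Y = slope * X + intercept. To avoid rounding drift from the rounded slope/intercept, evaluate the equivalent form Y = mean_Y + SD_Y * (X - mean_X) / SD_X at full precision:
Y = 50.51 + 6.83 * (89 - 59.99) / 12.84
Y = 50.51 + 6.83 * 29.01 / 12.84
Y = 50.51 + 198.1383 / 12.84
Y = 50.51 + 15.4313
Y = 65.9413

65.9413


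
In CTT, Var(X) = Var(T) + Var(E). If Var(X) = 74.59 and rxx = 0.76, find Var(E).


var_true = rxx * var_obs = 0.76 * 74.59 = 56.6884
var_error = var_obs - var_true
var_error = 74.59 - 56.6884
var_error = 17.9016

17.9016


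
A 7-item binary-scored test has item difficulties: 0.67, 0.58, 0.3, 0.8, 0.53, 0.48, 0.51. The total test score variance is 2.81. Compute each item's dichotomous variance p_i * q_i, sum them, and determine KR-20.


For each item, compute p_i * q_i:
  Item 1: 0.67 * 0.33 = 0.2211
  Item 2: 0.58 * 0.42 = 0.2436
  Item 3: 0.3 * 0.7 = 0.21
  Item 4: 0.8 * 0.2 = 0.16
  Item 5: 0.53 * 0.47 = 0.2491
  Item 6: 0.48 * 0.52 = 0.2496
  Item 7: 0.51 * 0.49 = 0.2499
Sum(p_i * q_i) = 0.2211 + 0.2436 + 0.21 + 0.16 + 0.2491 + 0.2496 + 0.2499 = 1.5833
KR-20 = (k/(k-1)) * (1 - Sum(p_i*q_i) / Var_total)
= (7/6) * (1 - 1.5833/2.81)
= 1.1667 * 0.4365
KR-20 = 0.5093

0.5093


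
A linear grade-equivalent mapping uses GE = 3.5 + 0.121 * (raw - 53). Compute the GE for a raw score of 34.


raw - median = 34 - 53 = -19
slope * diff = 0.121 * -19 = -2.299
GE = 3.5 + -2.299
GE = 1.201

1.201


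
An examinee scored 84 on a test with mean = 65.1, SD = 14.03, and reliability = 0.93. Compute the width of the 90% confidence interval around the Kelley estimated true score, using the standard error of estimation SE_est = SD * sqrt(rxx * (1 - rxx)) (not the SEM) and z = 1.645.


True score estimate = 0.93*84 + 0.07*65.1 = 82.677
SE_est = SD * sqrt(rxx * (1 - rxx)) = 14.03 * sqrt(0.93 * 0.07) = 14.03 * sqrt(0.0651) = 3.579713
CI = T_est +/- z * SE_est, so width = 2 * z * SE_est = 2 * 1.645 * 3.579713
Width = 11.7773

11.7773


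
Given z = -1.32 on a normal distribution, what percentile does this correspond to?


CDF(z) = 0.5 * (1 + erf(z/sqrt(2)))
erf(-0.9334) = -0.8132
CDF = 0.0934
Percentile rank = 0.0934 * 100 = 9.34

9.34


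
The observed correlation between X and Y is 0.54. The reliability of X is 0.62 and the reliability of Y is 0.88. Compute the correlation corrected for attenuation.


r_corrected = rxy / sqrt(rxx * ryy)
= 0.54 / sqrt(0.62 * 0.88)
= 0.54 / sqrt(0.5456)
= 0.54 / 0.738647
r_corrected = 0.7311

0.7311


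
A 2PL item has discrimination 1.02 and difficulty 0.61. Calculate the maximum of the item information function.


For 2PL, max info at theta = b = 0.61
I_max = a^2 / 4 = 1.02^2 / 4
= 1.0404 / 4
I_max = 0.2601

0.2601


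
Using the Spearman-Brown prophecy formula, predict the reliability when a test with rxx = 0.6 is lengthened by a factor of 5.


r_new = (n * rxx) / (1 + (n-1) * rxx)
r_new = (5 * 0.6) / (1 + 4 * 0.6)
r_new = 3.0 / 3.4
r_new = 0.8824

0.8824


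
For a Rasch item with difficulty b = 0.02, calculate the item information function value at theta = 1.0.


P = 1/(1+exp(-(1.0-0.02))) = 0.7271
I = P*(1-P) = 0.7271 * 0.2729
I = 0.1984

0.1984


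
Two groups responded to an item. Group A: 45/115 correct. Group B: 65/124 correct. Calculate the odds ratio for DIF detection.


Odds_A = 45/70 = 0.6429
Odds_B = 65/59 = 1.1017
OR = Odds_A / Odds_B = 0.6429 / 1.1017
Exactly, OR = (45 * 59) / (70 * 65) = 2655 / 4550
OR = 0.5835

0.5835


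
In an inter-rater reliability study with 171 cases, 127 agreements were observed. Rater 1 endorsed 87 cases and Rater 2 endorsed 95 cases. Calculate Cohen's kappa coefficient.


P_o = 127/171 = 0.74269
P_e = (87*95 + 84*76) / 29241 = 0.500975
kappa = (P_o - P_e) / (1 - P_e)
kappa = (0.74269 - 0.500975) / (1 - 0.500975)
kappa = 0.4844

0.4844


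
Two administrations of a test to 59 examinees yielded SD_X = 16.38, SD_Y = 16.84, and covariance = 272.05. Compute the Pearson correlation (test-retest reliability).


r = cov(X,Y) / (SD_X * SD_Y)
r = 272.05 / (16.38 * 16.84)
r = 272.05 / 275.8392
r = 0.9863

0.9863


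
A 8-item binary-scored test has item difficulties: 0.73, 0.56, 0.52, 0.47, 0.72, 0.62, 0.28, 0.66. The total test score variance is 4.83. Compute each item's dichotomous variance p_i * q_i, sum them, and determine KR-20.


For each item, compute p_i * q_i:
  Item 1: 0.73 * 0.27 = 0.1971
  Item 2: 0.56 * 0.44 = 0.2464
  Item 3: 0.52 * 0.48 = 0.2496
  Item 4: 0.47 * 0.53 = 0.2491
  Item 5: 0.72 * 0.28 = 0.2016
  Item 6: 0.62 * 0.38 = 0.2356
  Item 7: 0.28 * 0.72 = 0.2016
  Item 8: 0.66 * 0.34 = 0.2244
Sum(p_i * q_i) = 0.1971 + 0.2464 + 0.2496 + 0.2491 + 0.2016 + 0.2356 + 0.2016 + 0.2244 = 1.8054
KR-20 = (k/(k-1)) * (1 - Sum(p_i*q_i) / Var_total)
= (8/7) * (1 - 1.8054/4.83)
= 1.1429 * 0.6262
KR-20 = 0.7157

0.7157


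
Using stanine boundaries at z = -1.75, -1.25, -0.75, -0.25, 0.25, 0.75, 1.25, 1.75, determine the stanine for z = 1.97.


Stanine boundaries: [-1.75, -1.25, -0.75, -0.25, 0.25, 0.75, 1.25, 1.75]
z = 1.97
Check each boundary:
  z >= -1.75 -> could be stanine 2
  z >= -1.25 -> could be stanine 3
  z >= -0.75 -> could be stanine 4
  z >= -0.25 -> could be stanine 5
  z >= 0.25 -> could be stanine 6
  z >= 0.75 -> could be stanine 7
  z >= 1.25 -> could be stanine 8
  z >= 1.75 -> could be stanine 9
Highest qualifying boundary gives stanine = 9

9


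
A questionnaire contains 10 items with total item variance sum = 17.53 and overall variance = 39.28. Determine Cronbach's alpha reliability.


alpha = (k/(k-1)) * (1 - sum(si^2)/s_total^2)
= (10/9) * (1 - 17.53/39.28)
alpha = 0.6152

0.6152


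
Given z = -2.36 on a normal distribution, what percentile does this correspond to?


CDF(z) = 0.5 * (1 + erf(z/sqrt(2)))
erf(-1.6688) = -0.9817
CDF = 0.0091
Percentile rank = 0.0091 * 100 = 0.91

0.91


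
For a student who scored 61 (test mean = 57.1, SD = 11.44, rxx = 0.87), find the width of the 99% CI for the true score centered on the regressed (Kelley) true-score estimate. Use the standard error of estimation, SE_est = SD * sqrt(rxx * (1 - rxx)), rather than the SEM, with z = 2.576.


True score estimate = 0.87*61 + 0.13*57.1 = 60.493
SE_est = SD * sqrt(rxx * (1 - rxx)) = 11.44 * sqrt(0.87 * 0.13) = 11.44 * sqrt(0.1131) = 3.847311
CI = T_est +/- z * SE_est, so width = 2 * z * SE_est = 2 * 2.576 * 3.847311
Width = 19.8213

19.8213


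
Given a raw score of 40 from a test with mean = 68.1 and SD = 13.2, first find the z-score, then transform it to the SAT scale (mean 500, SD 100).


z = (X - mean) / SD = (40 - 68.1) / 13.2
z = -28.1 / 13.2
z = -2.1288
SAT-scale = SAT = 500 + 100z
Carry z at full precision (z = -28.1 / 13.2) into the conversion:
SAT-scale = 500 + 100 * (-28.1 / 13.2) = 500 + -2810 / 13.2
SAT-scale = 500 + -212.8788
SAT-scale = 287.1212

287.1212


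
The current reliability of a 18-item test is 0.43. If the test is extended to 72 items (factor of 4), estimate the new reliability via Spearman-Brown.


r_new = (n * rxx) / (1 + (n-1) * rxx)
r_new = (4 * 0.43) / (1 + 3 * 0.43)
r_new = 1.72 / 2.29
r_new = 0.7511

0.7511


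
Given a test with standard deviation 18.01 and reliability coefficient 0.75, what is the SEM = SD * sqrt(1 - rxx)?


SEM = SD * sqrt(1 - rxx)
SEM = 18.01 * sqrt(1 - 0.75)
SEM = 18.01 * sqrt(0.25) = 18.01 * 0.5
SEM = 9.005

9.005


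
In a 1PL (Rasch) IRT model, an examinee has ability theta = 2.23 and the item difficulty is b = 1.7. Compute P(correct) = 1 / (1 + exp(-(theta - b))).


theta - b = 2.23 - 1.7 = 0.53
exp(-(theta - b)) = exp(-0.53) = 0.5886
P = 1 / (1 + 0.5886)
P = 0.6295

0.6295


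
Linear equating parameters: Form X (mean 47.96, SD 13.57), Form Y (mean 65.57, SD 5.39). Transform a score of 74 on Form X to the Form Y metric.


slope = SD_Y / SD_X = 5.39 / 13.57 ~ 0.3972
intercept = mean_Y - slope * mean_X = 65.57 - (5.39 / 13.57) * 47.96 ~ 46.5203
Y = slope * X + intercept. To avoid rounding drift from the rounded slope/intercept, evaluate the equivalent form Y = mean_Y + SD_Y * (X - mean_X) / SD_X at full precision:
Y = 65.57 + 5.39 * (74 - 47.96) / 13.57
Y = 65.57 + 5.39 * 26.04 / 13.57
Y = 65.57 + 140.3556 / 13.57
Y = 65.57 + 10.3431
Y = 75.9131

75.9131


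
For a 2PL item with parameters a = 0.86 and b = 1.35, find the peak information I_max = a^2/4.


For 2PL, max info at theta = b = 1.35
I_max = a^2 / 4 = 0.86^2 / 4
= 0.7396 / 4
I_max = 0.1849

0.1849


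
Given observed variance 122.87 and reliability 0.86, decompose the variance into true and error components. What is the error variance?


var_true = rxx * var_obs = 0.86 * 122.87 = 105.6682
var_error = var_obs - var_true
var_error = 122.87 - 105.6682
var_error = 17.2018

17.2018


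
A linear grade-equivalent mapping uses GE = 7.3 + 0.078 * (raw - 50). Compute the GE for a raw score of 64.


raw - median = 64 - 50 = 14
slope * diff = 0.078 * 14 = 1.092
GE = 7.3 + 1.092
GE = 8.392

8.392


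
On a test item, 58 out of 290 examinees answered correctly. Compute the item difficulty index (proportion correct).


Item difficulty p = number correct / total examinees
p = 58 / 290
p = 0.2

0.2


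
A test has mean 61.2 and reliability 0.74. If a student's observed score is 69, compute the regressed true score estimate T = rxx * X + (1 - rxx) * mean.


T_est = rxx * X + (1 - rxx) * mean
T_est = 0.74 * 69 + 0.26 * 61.2
T_est = 51.06 + 15.912
T_est = 66.972

66.972


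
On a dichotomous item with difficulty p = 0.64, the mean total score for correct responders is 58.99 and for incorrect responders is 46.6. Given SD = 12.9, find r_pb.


q = 1 - p = 0.36
rpb = ((M1 - M0) / SD) * sqrt(p * q)
rpb = ((58.99 - 46.6) / 12.9) * sqrt(0.64 * 0.36)
rpb = 0.461

0.461


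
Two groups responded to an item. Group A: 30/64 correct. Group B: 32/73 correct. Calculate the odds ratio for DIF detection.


Odds_A = 30/34 = 0.8824
Odds_B = 32/41 = 0.7805
OR = Odds_A / Odds_B = 0.8824 / 0.7805
Exactly, OR = (30 * 41) / (34 * 32) = 1230 / 1088
OR = 1.1305

1.1305


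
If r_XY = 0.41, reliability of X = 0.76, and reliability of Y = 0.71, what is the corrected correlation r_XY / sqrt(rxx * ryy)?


r_corrected = rxy / sqrt(rxx * ryy)
= 0.41 / sqrt(0.76 * 0.71)
= 0.41 / sqrt(0.5396)
= 0.41 / 0.734575
r_corrected = 0.5581

0.5581


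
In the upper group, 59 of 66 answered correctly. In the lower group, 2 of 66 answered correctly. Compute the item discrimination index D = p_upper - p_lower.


p_upper = 59/66 = 0.8939
p_lower = 2/66 = 0.0303
D = 0.8939 - 0.0303 = 0.8636

0.8636


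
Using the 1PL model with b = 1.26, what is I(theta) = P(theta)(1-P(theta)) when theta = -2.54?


P = 1/(1+exp(-(-2.54-1.26))) = 0.0219
I = P*(1-P) = 0.0219 * 0.9781
I = 0.0214

0.0214


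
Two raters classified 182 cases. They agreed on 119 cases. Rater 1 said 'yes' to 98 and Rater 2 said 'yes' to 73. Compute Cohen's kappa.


P_o = 119/182 = 0.653846
P_e = (98*73 + 84*109) / 33124 = 0.492392
kappa = (P_o - P_e) / (1 - P_e)
kappa = (0.653846 - 0.492392) / (1 - 0.492392)
kappa = 0.3181

0.3181


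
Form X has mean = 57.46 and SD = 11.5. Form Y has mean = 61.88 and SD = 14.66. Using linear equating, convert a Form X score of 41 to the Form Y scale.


slope = SD_Y / SD_X = 14.66 / 11.5 ~ 1.2748
intercept = mean_Y - slope * mean_X = 61.88 - (14.66 / 11.5) * 57.46 ~ -11.369
Y = slope * X + intercept. To avoid rounding drift from the rounded slope/intercept, evaluate the equivalent form Y = mean_Y + SD_Y * (X - mean_X) / SD_X at full precision:
Y = 61.88 + 14.66 * (41 - 57.46) / 11.5
Y = 61.88 - 14.66 * 16.46 / 11.5
Y = 61.88 - 241.3036 / 11.5
Y = 61.88 - 20.9829
Y = 40.8971

40.8971


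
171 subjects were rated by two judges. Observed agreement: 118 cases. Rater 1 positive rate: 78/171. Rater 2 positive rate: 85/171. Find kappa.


P_o = 118/171 = 0.690058
P_e = (78*85 + 93*86) / 29241 = 0.500256
kappa = (P_o - P_e) / (1 - P_e)
kappa = (0.690058 - 0.500256) / (1 - 0.500256)
kappa = 0.3798

0.3798


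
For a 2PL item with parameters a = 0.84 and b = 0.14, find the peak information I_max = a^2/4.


For 2PL, max info at theta = b = 0.14
I_max = a^2 / 4 = 0.84^2 / 4
= 0.7056 / 4
I_max = 0.1764

0.1764


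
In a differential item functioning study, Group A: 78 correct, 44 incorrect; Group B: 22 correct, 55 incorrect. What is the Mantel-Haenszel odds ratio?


Odds_A = 78/44 = 1.7727
Odds_B = 22/55 = 0.4
OR = Odds_A / Odds_B = 1.7727 / 0.4
Exactly, OR = (78 * 55) / (44 * 22) = 4290 / 968
OR = 4.4318

4.4318


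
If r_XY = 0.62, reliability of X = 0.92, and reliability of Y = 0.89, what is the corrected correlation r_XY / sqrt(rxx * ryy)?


r_corrected = rxy / sqrt(rxx * ryy)
= 0.62 / sqrt(0.92 * 0.89)
= 0.62 / sqrt(0.8188)
= 0.62 / 0.904876
r_corrected = 0.6852

0.6852


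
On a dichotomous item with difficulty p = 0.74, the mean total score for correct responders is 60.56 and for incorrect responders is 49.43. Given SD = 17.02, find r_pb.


q = 1 - p = 0.26
rpb = ((M1 - M0) / SD) * sqrt(p * q)
rpb = ((60.56 - 49.43) / 17.02) * sqrt(0.74 * 0.26)
rpb = 0.2868

0.2868


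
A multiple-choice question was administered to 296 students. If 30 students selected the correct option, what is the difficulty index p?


Item difficulty p = number correct / total examinees
p = 30 / 296
p = 0.1014

0.1014


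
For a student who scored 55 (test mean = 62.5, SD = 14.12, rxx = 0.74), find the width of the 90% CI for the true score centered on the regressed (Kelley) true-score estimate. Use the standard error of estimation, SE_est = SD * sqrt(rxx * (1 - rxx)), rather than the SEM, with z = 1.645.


True score estimate = 0.74*55 + 0.26*62.5 = 56.95
SE_est = SD * sqrt(rxx * (1 - rxx)) = 14.12 * sqrt(0.74 * 0.26) = 14.12 * sqrt(0.1924) = 6.193516
CI = T_est +/- z * SE_est, so width = 2 * z * SE_est = 2 * 1.645 * 6.193516
Width = 20.3767

20.3767


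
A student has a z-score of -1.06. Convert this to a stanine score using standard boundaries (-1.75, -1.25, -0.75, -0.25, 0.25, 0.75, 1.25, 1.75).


Stanine boundaries: [-1.75, -1.25, -0.75, -0.25, 0.25, 0.75, 1.25, 1.75]
z = -1.06
Check each boundary:
  z >= -1.75 -> could be stanine 2
  z >= -1.25 -> could be stanine 3
  z < -0.75
  z < -0.25
  z < 0.25
  z < 0.75
  z < 1.25
  z < 1.75
Highest qualifying boundary gives stanine = 3

3


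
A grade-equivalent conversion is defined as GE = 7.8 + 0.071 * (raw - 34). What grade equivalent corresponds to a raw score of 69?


raw - median = 69 - 34 = 35
slope * diff = 0.071 * 35 = 2.485
GE = 7.8 + 2.485
GE = 10.285

10.285


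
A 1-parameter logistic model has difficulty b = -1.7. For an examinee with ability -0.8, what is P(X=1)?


theta - b = -0.8 - -1.7 = 0.9
exp(-(theta - b)) = exp(-0.9) = 0.4066
P = 1 / (1 + 0.4066)
P = 0.7109

0.7109


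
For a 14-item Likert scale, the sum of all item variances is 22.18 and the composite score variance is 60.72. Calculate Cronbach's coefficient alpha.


alpha = (k/(k-1)) * (1 - sum(si^2)/s_total^2)
= (14/13) * (1 - 22.18/60.72)
alpha = 0.6835

0.6835


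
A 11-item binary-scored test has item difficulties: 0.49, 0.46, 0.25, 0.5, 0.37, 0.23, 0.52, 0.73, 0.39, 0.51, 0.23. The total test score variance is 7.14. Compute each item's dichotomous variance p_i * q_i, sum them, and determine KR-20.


For each item, compute p_i * q_i:
  Item 1: 0.49 * 0.51 = 0.2499
  Item 2: 0.46 * 0.54 = 0.2484
  Item 3: 0.25 * 0.75 = 0.1875
  Item 4: 0.5 * 0.5 = 0.25
  Item 5: 0.37 * 0.63 = 0.2331
  Item 6: 0.23 * 0.77 = 0.1771
  Item 7: 0.52 * 0.48 = 0.2496
  Item 8: 0.73 * 0.27 = 0.1971
  Item 9: 0.39 * 0.61 = 0.2379
  Item 10: 0.51 * 0.49 = 0.2499
  Item 11: 0.23 * 0.77 = 0.1771
Sum(p_i * q_i) = 0.2499 + 0.2484 + 0.1875 + 0.25 + 0.2331 + 0.1771 + 0.2496 + 0.1971 + 0.2379 + 0.2499 + 0.1771 = 2.4576
KR-20 = (k/(k-1)) * (1 - Sum(p_i*q_i) / Var_total)
= (11/10) * (1 - 2.4576/7.14)
= 1.1 * 0.6558
KR-20 = 0.7214

0.7214


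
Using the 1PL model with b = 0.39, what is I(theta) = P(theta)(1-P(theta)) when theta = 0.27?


P = 1/(1+exp(-(0.27-0.39))) = 0.47
I = P*(1-P) = 0.47 * 0.53
I = 0.2491

0.2491


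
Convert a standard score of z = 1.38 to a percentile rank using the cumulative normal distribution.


CDF(z) = 0.5 * (1 + erf(z/sqrt(2)))
erf(0.9758) = 0.8324
CDF = 0.9162
Percentile rank = 0.9162 * 100 = 91.62

91.62


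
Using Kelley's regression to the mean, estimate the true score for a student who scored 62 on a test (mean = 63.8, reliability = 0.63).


T_est = rxx * X + (1 - rxx) * mean
T_est = 0.63 * 62 + 0.37 * 63.8
T_est = 39.06 + 23.606
T_est = 62.666

62.666


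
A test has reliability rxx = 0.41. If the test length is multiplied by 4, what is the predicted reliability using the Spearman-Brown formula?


r_new = (n * rxx) / (1 + (n-1) * rxx)
r_new = (4 * 0.41) / (1 + 3 * 0.41)
r_new = 1.64 / 2.23
r_new = 0.7354

0.7354


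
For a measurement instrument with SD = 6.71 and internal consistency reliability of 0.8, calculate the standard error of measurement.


SEM = SD * sqrt(1 - rxx)
SEM = 6.71 * sqrt(1 - 0.8)
SEM = 6.71 * sqrt(0.2) = 6.71 * 0.447214
SEM = 3.0008

3.0008


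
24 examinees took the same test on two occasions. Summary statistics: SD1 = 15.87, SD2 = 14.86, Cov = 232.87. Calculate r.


r = cov(X,Y) / (SD_X * SD_Y)
r = 232.87 / (15.87 * 14.86)
r = 232.87 / 235.8282
r = 0.9875

0.9875


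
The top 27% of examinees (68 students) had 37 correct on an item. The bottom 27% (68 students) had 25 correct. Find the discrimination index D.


p_upper = 37/68 = 0.5441
p_lower = 25/68 = 0.3676
D = 0.5441 - 0.3676 = 0.1765

0.1765


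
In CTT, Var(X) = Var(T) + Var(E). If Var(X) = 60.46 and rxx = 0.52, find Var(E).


var_true = rxx * var_obs = 0.52 * 60.46 = 31.4392
var_error = var_obs - var_true
var_error = 60.46 - 31.4392
var_error = 29.0208

29.0208


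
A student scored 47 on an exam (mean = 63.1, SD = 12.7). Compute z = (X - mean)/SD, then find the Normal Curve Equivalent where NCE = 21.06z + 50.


z = (X - mean) / SD = (47 - 63.1) / 12.7
z = -16.1 / 12.7
z = -1.2677
NCE = NCE = 21.06z + 50
Carry z at full precision (z = -16.1 / 12.7) into the conversion:
NCE = 21.06 * (-16.1 / 12.7) + 50 = -339.066 / 12.7 + 50
NCE = -26.6981 + 50
NCE = 23.3019

23.3019


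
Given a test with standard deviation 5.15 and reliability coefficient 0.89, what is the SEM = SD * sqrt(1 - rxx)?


SEM = SD * sqrt(1 - rxx)
SEM = 5.15 * sqrt(1 - 0.89)
SEM = 5.15 * sqrt(0.11) = 5.15 * 0.331662
SEM = 1.7081

1.7081


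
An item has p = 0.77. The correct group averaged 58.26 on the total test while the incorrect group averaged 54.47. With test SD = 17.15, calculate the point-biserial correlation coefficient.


q = 1 - p = 0.23
rpb = ((M1 - M0) / SD) * sqrt(p * q)
rpb = ((58.26 - 54.47) / 17.15) * sqrt(0.77 * 0.23)
rpb = 0.093

0.093


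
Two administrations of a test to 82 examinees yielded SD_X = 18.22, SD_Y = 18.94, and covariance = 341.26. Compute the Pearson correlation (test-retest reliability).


r = cov(X,Y) / (SD_X * SD_Y)
r = 341.26 / (18.22 * 18.94)
r = 341.26 / 345.0868
r = 0.9889

0.9889


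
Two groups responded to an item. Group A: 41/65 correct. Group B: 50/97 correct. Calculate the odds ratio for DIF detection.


Odds_A = 41/24 = 1.7083
Odds_B = 50/47 = 1.0638
OR = Odds_A / Odds_B = 1.7083 / 1.0638
Exactly, OR = (41 * 47) / (24 * 50) = 1927 / 1200
OR = 1.6058

1.6058


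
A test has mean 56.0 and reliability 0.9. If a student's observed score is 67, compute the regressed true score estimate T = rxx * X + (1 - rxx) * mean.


T_est = rxx * X + (1 - rxx) * mean
T_est = 0.9 * 67 + 0.1 * 56.0
T_est = 60.3 + 5.6
T_est = 65.9

65.9


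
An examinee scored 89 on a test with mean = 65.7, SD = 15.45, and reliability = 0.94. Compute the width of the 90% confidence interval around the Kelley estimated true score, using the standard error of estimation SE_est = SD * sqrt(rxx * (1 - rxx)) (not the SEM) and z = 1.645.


True score estimate = 0.94*89 + 0.06*65.7 = 87.602
SE_est = SD * sqrt(rxx * (1 - rxx)) = 15.45 * sqrt(0.94 * 0.06) = 15.45 * sqrt(0.0564) = 3.669172
CI = T_est +/- z * SE_est, so width = 2 * z * SE_est = 2 * 1.645 * 3.669172
Width = 12.0716

12.0716


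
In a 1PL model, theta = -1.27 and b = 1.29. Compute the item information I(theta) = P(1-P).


P = 1/(1+exp(-(-1.27-1.29))) = 0.0718
I = P*(1-P) = 0.0718 * 0.9282
I = 0.0666

0.0666


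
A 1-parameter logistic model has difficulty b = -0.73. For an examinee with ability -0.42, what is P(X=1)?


theta - b = -0.42 - -0.73 = 0.31
exp(-(theta - b)) = exp(-0.31) = 0.7334
P = 1 / (1 + 0.7334)
P = 0.5769

0.5769


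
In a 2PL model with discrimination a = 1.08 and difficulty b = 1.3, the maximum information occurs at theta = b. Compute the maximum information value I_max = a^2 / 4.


For 2PL, max info at theta = b = 1.3
I_max = a^2 / 4 = 1.08^2 / 4
= 1.1664 / 4
I_max = 0.2916

0.2916


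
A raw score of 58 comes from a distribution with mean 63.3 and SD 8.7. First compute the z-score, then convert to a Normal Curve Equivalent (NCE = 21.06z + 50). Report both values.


z = (X - mean) / SD = (58 - 63.3) / 8.7
z = -5.3 / 8.7
z = -0.6092
NCE = NCE = 21.06z + 50
Carry z at full precision (z = -5.3 / 8.7) into the conversion:
NCE = 21.06 * (-5.3 / 8.7) + 50 = -111.618 / 8.7 + 50
NCE = -12.8297 + 50
NCE = 37.1703

37.1703


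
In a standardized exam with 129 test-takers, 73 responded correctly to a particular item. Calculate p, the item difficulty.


Item difficulty p = number correct / total examinees
p = 73 / 129
p = 0.5659

0.5659


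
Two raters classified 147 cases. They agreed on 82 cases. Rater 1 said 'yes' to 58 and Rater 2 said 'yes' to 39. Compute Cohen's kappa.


P_o = 82/147 = 0.557823
P_e = (58*39 + 89*108) / 21609 = 0.549493
kappa = (P_o - P_e) / (1 - P_e)
kappa = (0.557823 - 0.549493) / (1 - 0.549493)
kappa = 0.0185

0.0185


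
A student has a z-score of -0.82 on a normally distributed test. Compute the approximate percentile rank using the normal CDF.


CDF(z) = 0.5 * (1 + erf(z/sqrt(2)))
erf(-0.5798) = -0.5878
CDF = 0.2061
Percentile rank = 0.2061 * 100 = 20.61

20.61


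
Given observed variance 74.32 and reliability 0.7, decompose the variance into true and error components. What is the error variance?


var_true = rxx * var_obs = 0.7 * 74.32 = 52.024
var_error = var_obs - var_true
var_error = 74.32 - 52.024
var_error = 22.296

22.296


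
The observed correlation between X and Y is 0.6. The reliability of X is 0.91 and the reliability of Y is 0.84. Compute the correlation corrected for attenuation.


r_corrected = rxy / sqrt(rxx * ryy)
= 0.6 / sqrt(0.91 * 0.84)
= 0.6 / sqrt(0.7644)
= 0.6 / 0.8743
r_corrected = 0.6863

0.6863


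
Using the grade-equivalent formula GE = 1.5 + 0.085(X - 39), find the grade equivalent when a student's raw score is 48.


raw - median = 48 - 39 = 9
slope * diff = 0.085 * 9 = 0.765
GE = 1.5 + 0.765
GE = 2.265

2.265


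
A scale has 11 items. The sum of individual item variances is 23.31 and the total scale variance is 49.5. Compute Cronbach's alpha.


alpha = (k/(k-1)) * (1 - sum(si^2)/s_total^2)
= (11/10) * (1 - 23.31/49.5)
alpha = 0.582

0.582


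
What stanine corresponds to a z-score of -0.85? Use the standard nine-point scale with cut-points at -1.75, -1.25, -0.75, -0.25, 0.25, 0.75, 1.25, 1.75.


Stanine boundaries: [-1.75, -1.25, -0.75, -0.25, 0.25, 0.75, 1.25, 1.75]
z = -0.85
Check each boundary:
  z >= -1.75 -> could be stanine 2
  z >= -1.25 -> could be stanine 3
  z < -0.75
  z < -0.25
  z < 0.25
  z < 0.75
  z < 1.25
  z < 1.75
Highest qualifying boundary gives stanine = 3

3


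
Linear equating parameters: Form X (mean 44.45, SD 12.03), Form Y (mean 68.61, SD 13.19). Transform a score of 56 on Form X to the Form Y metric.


slope = SD_Y / SD_X = 13.19 / 12.03 ~ 1.0964
intercept = mean_Y - slope * mean_X = 68.61 - (13.19 / 12.03) * 44.45 ~ 19.8739
Y = slope * X + intercept. To avoid rounding drift from the rounded slope/intercept, evaluate the equivalent form Y = mean_Y + SD_Y * (X - mean_X) / SD_X at full precision:
Y = 68.61 + 13.19 * (56 - 44.45) / 12.03
Y = 68.61 + 13.19 * 11.55 / 12.03
Y = 68.61 + 152.3445 / 12.03
Y = 68.61 + 12.6637
Y = 81.2737

81.2737


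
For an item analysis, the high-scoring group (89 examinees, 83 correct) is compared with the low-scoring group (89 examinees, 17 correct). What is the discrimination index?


p_upper = 83/89 = 0.9326
p_lower = 17/89 = 0.191
D = 0.9326 - 0.191 = 0.7416

0.7416


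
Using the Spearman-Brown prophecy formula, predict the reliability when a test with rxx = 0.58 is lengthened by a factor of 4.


r_new = (n * rxx) / (1 + (n-1) * rxx)
r_new = (4 * 0.58) / (1 + 3 * 0.58)
r_new = 2.32 / 2.74
r_new = 0.8467

0.8467


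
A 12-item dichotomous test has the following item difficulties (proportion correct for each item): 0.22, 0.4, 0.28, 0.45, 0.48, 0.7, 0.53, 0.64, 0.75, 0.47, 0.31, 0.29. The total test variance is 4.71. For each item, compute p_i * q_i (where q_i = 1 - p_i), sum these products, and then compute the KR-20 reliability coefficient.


For each item, compute p_i * q_i:
  Item 1: 0.22 * 0.78 = 0.1716
  Item 2: 0.4 * 0.6 = 0.24
  Item 3: 0.28 * 0.72 = 0.2016
  Item 4: 0.45 * 0.55 = 0.2475
  Item 5: 0.48 * 0.52 = 0.2496
  Item 6: 0.7 * 0.3 = 0.21
  Item 7: 0.53 * 0.47 = 0.2491
  Item 8: 0.64 * 0.36 = 0.2304
  Item 9: 0.75 * 0.25 = 0.1875
  Item 10: 0.47 * 0.53 = 0.2491
  Item 11: 0.31 * 0.69 = 0.2139
  Item 12: 0.29 * 0.71 = 0.2059
Sum(p_i * q_i) = 0.1716 + 0.24 + 0.2016 + 0.2475 + 0.2496 + 0.21 + 0.2491 + 0.2304 + 0.1875 + 0.2491 + 0.2139 + 0.2059 = 2.6562
KR-20 = (k/(k-1)) * (1 - Sum(p_i*q_i) / Var_total)
= (12/11) * (1 - 2.6562/4.71)
= 1.0909 * 0.4361
KR-20 = 0.4757

0.4757


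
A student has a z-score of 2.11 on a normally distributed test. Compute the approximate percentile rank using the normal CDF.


CDF(z) = 0.5 * (1 + erf(z/sqrt(2)))
erf(1.492) = 0.9651
CDF = 0.9826
Percentile rank = 0.9826 * 100 = 98.26

98.26


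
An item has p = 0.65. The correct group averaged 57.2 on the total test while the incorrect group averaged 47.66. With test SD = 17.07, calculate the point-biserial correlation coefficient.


q = 1 - p = 0.35
rpb = ((M1 - M0) / SD) * sqrt(p * q)
rpb = ((57.2 - 47.66) / 17.07) * sqrt(0.65 * 0.35)
rpb = 0.2666

0.2666


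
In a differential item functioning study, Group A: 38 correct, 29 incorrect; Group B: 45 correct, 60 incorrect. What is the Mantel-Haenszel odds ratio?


Odds_A = 38/29 = 1.3103
Odds_B = 45/60 = 0.75
OR = Odds_A / Odds_B = 1.3103 / 0.75
Exactly, OR = (38 * 60) / (29 * 45) = 2280 / 1305
OR = 1.7471

1.7471


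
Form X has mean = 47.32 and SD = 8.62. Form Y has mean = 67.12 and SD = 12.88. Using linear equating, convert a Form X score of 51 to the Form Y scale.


slope = SD_Y / SD_X = 12.88 / 8.62 ~ 1.4942
intercept = mean_Y - slope * mean_X = 67.12 - (12.88 / 8.62) * 47.32 ~ -3.5855
Y = slope * X + intercept. To avoid rounding drift from the rounded slope/intercept, evaluate the equivalent form Y = mean_Y + SD_Y * (X - mean_X) / SD_X at full precision:
Y = 67.12 + 12.88 * (51 - 47.32) / 8.62
Y = 67.12 + 12.88 * 3.68 / 8.62
Y = 67.12 + 47.3984 / 8.62
Y = 67.12 + 5.4987
Y = 72.6187

72.6187


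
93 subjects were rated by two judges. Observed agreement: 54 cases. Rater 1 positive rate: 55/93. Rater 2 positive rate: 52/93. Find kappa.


P_o = 54/93 = 0.580645
P_e = (55*52 + 38*41) / 8649 = 0.51081
kappa = (P_o - P_e) / (1 - P_e)
kappa = (0.580645 - 0.51081) / (1 - 0.51081)
kappa = 0.1428

0.1428


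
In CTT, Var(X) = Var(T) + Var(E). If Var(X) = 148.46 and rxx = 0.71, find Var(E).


var_true = rxx * var_obs = 0.71 * 148.46 = 105.4066
var_error = var_obs - var_true
var_error = 148.46 - 105.4066
var_error = 43.0534

43.0534


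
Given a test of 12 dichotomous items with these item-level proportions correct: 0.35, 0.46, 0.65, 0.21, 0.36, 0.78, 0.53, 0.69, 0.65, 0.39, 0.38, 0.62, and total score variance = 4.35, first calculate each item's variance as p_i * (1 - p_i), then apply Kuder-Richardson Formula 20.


For each item, compute p_i * q_i:
  Item 1: 0.35 * 0.65 = 0.2275
  Item 2: 0.46 * 0.54 = 0.2484
  Item 3: 0.65 * 0.35 = 0.2275
  Item 4: 0.21 * 0.79 = 0.1659
  Item 5: 0.36 * 0.64 = 0.2304
  Item 6: 0.78 * 0.22 = 0.1716
  Item 7: 0.53 * 0.47 = 0.2491
  Item 8: 0.69 * 0.31 = 0.2139
  Item 9: 0.65 * 0.35 = 0.2275
  Item 10: 0.39 * 0.61 = 0.2379
  Item 11: 0.38 * 0.62 = 0.2356
  Item 12: 0.62 * 0.38 = 0.2356
Sum(p_i * q_i) = 0.2275 + 0.2484 + 0.2275 + 0.1659 + 0.2304 + 0.1716 + 0.2491 + 0.2139 + 0.2275 + 0.2379 + 0.2356 + 0.2356 = 2.6709
KR-20 = (k/(k-1)) * (1 - Sum(p_i*q_i) / Var_total)
= (12/11) * (1 - 2.6709/4.35)
= 1.0909 * 0.386
KR-20 = 0.4211

0.4211


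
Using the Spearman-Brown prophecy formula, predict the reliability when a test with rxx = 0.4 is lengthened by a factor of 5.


r_new = (n * rxx) / (1 + (n-1) * rxx)
r_new = (5 * 0.4) / (1 + 4 * 0.4)
r_new = 2.0 / 2.6
r_new = 0.7692

0.7692


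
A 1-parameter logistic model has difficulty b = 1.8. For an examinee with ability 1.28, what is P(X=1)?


theta - b = 1.28 - 1.8 = -0.52
exp(-(theta - b)) = exp(0.52) = 1.682
P = 1 / (1 + 1.682)
P = 0.3729

0.3729


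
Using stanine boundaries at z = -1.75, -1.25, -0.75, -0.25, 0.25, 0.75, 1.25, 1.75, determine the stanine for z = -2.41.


Stanine boundaries: [-1.75, -1.25, -0.75, -0.25, 0.25, 0.75, 1.25, 1.75]
z = -2.41
Check each boundary:
  z < -1.75
  z < -1.25
  z < -0.75
  z < -0.25
  z < 0.25
  z < 0.75
  z < 1.25
  z < 1.75
Highest qualifying boundary gives stanine = 1

1
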